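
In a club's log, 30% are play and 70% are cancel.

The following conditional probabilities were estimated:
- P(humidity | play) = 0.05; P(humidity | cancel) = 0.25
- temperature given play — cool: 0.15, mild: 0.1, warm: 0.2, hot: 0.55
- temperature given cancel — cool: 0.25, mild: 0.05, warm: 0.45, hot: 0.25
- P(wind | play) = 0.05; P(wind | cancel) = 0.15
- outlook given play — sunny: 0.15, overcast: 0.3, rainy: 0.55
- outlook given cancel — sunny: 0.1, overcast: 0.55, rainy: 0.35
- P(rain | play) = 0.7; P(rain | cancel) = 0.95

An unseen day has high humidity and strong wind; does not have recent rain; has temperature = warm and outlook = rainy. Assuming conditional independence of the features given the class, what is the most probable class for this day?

play: 0.3 × 0.05 × 0.2 × 0.05 × 0.55 × (1−0.7) = 0.00002475
cancel: 0.7 × 0.25 × 0.45 × 0.15 × 0.35 × (1−0.95) = 0.00020671875
Highest score → cancel.

cancel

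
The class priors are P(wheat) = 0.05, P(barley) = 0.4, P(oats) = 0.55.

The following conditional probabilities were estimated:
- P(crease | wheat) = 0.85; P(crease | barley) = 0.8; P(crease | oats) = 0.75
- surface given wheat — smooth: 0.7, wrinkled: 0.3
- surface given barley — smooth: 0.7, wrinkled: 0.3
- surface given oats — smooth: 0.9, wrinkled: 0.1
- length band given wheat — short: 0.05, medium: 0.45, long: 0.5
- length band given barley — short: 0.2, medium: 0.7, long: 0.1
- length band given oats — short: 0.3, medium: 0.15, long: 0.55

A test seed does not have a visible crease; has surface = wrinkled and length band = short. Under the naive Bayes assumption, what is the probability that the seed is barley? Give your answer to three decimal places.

0.531

wheat: 0.05 × (1−0.85) × 0.3 × 0.05 = 0.0001125
barley: 0.4 × (1−0.8) × 0.3 × 0.2 = 0.0048
oats: 0.55 × (1−0.75) × 0.1 × 0.3 = 0.004125
P(barley | x) = 0.0048 / 0.0090375 ≈ 0.531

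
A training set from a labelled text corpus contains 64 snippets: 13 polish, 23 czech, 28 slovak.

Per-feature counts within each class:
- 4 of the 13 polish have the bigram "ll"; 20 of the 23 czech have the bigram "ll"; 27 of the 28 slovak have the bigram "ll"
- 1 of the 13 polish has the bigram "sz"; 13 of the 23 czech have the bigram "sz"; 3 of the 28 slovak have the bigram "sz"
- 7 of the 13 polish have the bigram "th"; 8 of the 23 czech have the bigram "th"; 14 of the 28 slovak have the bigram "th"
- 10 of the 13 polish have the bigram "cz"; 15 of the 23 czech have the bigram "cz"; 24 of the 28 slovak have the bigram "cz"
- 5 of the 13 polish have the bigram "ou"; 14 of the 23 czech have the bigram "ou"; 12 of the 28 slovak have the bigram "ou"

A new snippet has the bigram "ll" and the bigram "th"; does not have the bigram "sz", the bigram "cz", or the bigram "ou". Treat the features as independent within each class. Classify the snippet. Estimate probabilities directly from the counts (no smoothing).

slovak

polish: (13/64) × (4/13) × (12/13) × (7/13) × (3/13) × (8/13) ≈ 0.00441161
czech: (23/64) × (20/23) × (10/23) × (8/23) × (8/23) × (9/23) ≈ 0.00643222
slovak: (28/64) × (27/28) × (25/28) × (14/28) × (4/28) × (16/28) ≈ 0.0153745
Highest score → slovak.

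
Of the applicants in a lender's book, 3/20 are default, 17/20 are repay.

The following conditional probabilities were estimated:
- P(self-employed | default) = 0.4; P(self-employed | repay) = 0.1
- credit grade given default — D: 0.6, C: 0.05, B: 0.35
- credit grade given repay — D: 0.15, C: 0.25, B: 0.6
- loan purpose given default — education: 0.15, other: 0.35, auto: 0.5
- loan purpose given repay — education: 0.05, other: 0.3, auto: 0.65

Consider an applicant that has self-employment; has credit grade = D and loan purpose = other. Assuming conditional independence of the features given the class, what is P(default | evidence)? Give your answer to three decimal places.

0.767

default: 0.15 × 0.4 × 0.6 × 0.35 = 0.0126
repay: 0.85 × 0.1 × 0.15 × 0.3 = 0.003825
P(default | x) = 0.0126 / 0.016425 ≈ 0.767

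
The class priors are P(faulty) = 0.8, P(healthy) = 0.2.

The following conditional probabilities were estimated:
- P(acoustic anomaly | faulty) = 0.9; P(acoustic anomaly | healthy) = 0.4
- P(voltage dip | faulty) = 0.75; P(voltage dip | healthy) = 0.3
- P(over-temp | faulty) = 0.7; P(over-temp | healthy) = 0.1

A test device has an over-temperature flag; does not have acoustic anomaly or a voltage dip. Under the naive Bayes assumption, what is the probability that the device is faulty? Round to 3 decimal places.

0.625

faulty: 0.8 × (1−0.9) × (1−0.75) × 0.7 = 0.014
healthy: 0.2 × (1−0.4) × (1−0.3) × 0.1 = 0.0084
P(faulty | x) = 0.014 / 0.0224 ≈ 0.625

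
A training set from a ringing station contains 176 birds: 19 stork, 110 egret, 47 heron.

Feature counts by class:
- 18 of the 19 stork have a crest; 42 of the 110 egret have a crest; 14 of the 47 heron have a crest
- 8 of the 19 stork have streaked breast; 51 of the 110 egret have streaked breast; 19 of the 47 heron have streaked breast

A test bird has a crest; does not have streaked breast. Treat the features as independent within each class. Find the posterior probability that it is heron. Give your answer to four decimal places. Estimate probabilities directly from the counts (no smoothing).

0.2020

stork: (19/176) × (18/19) × (11/19) ≈ 0.0592105
egret: (110/176) × (42/110) × (59/110) ≈ 0.127996
heron: (47/176) × (14/47) × (28/47) ≈ 0.0473888
P(heron | x) = 0.0473888 / 0.2345953 ≈ 0.2020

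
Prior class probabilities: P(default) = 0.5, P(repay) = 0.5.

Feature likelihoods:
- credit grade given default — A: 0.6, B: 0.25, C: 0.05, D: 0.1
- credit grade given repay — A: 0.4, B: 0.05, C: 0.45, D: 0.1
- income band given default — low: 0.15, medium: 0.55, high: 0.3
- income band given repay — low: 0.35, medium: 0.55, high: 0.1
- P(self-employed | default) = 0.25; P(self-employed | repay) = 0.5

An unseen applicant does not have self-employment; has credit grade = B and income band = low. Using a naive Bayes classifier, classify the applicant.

default

default: 0.5 × 0.25 × 0.15 × (1−0.25) = 0.0140625
repay: 0.5 × 0.05 × 0.35 × (1−0.5) = 0.004375
Highest score → default.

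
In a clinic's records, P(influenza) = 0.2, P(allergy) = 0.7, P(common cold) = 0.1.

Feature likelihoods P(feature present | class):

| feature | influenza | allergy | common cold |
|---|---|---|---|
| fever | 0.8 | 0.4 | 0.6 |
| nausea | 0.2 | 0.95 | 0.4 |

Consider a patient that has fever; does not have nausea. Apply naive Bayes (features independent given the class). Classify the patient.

influenza

influenza: 0.2 × 0.8 × (1−0.2) = 0.128
allergy: 0.7 × 0.4 × (1−0.95) = 0.014
common cold: 0.1 × 0.6 × (1−0.4) = 0.036
Highest score → influenza.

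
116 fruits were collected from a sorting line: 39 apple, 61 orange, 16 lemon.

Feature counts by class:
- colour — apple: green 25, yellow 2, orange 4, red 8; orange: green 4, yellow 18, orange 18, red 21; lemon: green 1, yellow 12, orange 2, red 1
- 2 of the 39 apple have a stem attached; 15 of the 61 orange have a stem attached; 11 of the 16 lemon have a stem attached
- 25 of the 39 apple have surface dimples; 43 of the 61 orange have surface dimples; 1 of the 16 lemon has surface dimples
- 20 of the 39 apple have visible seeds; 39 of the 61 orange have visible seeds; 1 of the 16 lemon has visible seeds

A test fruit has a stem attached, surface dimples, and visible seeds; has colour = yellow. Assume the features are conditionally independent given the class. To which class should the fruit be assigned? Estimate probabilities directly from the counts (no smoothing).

apple: (39/116) × (2/39) × (2/39) × (25/39) × (20/39) ≈ 0.000290655
orange: (61/116) × (18/61) × (15/61) × (43/61) × (39/61) ≈ 0.0171969
lemon: (16/116) × (12/16) × (11/16) × (1/16) × (1/16) ≈ 0.000277815
Highest score → orange.

orange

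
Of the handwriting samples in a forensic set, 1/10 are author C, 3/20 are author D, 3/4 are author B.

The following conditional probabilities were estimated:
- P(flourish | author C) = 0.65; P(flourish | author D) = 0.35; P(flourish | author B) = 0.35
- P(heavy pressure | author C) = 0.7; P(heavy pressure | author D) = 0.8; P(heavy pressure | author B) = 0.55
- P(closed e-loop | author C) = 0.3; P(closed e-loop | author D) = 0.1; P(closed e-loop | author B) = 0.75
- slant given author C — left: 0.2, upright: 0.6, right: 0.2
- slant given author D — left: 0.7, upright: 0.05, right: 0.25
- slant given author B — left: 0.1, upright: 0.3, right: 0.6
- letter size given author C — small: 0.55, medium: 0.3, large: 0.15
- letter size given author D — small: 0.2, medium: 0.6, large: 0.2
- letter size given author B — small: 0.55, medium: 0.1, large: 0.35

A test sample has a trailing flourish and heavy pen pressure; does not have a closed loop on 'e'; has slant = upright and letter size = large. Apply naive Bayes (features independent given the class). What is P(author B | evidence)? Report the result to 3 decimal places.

author C: 0.1 × 0.65 × 0.7 × (1−0.3) × 0.6 × 0.15 = 0.0028665
author D: 0.15 × 0.35 × 0.8 × (1−0.1) × 0.05 × 0.2 = 0.000378
author B: 0.75 × 0.35 × 0.55 × (1−0.75) × 0.3 × 0.35 = 0.00378984375
P(author B | x) = 0.00378984375 / 0.00703434375 ≈ 0.539

0.539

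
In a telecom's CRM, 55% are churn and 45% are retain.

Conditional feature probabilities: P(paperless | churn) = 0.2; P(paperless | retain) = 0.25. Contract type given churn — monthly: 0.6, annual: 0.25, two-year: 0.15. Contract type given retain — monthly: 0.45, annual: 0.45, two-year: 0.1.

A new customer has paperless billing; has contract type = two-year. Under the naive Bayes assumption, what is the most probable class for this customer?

churn: 0.55 × 0.2 × 0.15 = 0.0165
retain: 0.45 × 0.25 × 0.1 = 0.01125
Highest score → churn.

churn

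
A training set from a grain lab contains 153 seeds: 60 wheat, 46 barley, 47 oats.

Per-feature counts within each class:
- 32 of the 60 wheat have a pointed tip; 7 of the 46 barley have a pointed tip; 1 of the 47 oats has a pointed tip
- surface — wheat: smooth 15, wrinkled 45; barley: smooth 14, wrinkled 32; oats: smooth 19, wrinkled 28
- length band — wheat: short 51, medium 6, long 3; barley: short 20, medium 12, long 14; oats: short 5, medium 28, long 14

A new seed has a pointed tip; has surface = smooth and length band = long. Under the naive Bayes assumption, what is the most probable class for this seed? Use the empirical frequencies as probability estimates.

barley

wheat: (60/153) × (32/60) × (15/60) × (3/60) ≈ 0.00261438
barley: (46/153) × (7/46) × (14/46) × (14/46) ≈ 0.00423786
oats: (47/153) × (1/47) × (19/47) × (14/47) ≈ 0.000787036
Highest score → barley.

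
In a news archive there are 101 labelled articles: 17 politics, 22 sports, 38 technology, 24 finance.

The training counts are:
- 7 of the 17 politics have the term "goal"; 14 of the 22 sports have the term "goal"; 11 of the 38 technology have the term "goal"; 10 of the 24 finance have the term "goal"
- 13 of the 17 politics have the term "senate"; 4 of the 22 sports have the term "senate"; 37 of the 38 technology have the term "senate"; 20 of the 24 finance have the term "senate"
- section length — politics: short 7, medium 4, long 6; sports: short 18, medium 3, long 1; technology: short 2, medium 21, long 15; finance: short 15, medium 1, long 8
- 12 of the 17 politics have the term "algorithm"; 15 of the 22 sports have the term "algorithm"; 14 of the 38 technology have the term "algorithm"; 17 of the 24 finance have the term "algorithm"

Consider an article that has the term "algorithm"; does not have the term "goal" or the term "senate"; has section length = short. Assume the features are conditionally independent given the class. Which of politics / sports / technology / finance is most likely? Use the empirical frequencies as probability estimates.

sports

politics: (17/101) × (10/17) × (4/17) × (7/17) × (12/17) ≈ 0.00677129
sports: (22/101) × (8/22) × (18/22) × (18/22) × (15/22) ≈ 0.0361524
technology: (38/101) × (27/38) × (1/38) × (2/38) × (14/38) ≈ 0.000136411
finance: (24/101) × (14/24) × (4/24) × (15/24) × (17/24) ≈ 0.0102276
Highest score → sports.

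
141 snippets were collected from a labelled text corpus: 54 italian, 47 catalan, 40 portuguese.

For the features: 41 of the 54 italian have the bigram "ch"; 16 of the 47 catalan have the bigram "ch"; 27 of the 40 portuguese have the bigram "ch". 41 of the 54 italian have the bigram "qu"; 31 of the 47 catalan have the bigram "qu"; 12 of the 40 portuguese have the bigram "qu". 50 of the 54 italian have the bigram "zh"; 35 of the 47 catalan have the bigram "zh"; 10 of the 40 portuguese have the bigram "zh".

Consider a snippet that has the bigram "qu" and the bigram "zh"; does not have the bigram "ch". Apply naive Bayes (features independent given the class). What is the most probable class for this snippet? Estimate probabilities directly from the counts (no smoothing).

italian: (54/141) × (13/54) × (41/54) × (50/54) ≈ 0.0648172
catalan: (47/141) × (31/47) × (31/47) × (35/47) ≈ 0.107988
portuguese: (40/141) × (13/40) × (12/40) × (10/40) ≈ 0.00691489
Highest score → catalan.

catalan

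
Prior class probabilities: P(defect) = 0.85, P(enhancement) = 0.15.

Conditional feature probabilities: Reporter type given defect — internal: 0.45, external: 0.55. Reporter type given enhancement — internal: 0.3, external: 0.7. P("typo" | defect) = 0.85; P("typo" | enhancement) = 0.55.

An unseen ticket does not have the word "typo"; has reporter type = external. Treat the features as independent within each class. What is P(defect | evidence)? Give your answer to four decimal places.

defect: 0.85 × 0.55 × (1−0.85) = 0.070125
enhancement: 0.15 × 0.7 × (1−0.55) = 0.04725
P(defect | x) = 0.070125 / 0.117375 ≈ 0.5974

0.5974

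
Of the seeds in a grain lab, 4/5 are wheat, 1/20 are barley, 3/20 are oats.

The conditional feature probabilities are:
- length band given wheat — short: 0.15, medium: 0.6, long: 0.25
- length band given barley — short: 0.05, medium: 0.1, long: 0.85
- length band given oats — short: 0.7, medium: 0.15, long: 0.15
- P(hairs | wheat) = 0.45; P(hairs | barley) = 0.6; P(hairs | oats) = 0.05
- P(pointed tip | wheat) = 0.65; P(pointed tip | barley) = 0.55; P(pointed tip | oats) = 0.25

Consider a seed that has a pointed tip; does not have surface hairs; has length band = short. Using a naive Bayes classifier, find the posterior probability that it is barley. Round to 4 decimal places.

wheat: 0.8 × 0.15 × (1−0.45) × 0.65 = 0.0429
barley: 0.05 × 0.05 × (1−0.6) × 0.55 = 0.00055
oats: 0.15 × 0.7 × (1−0.05) × 0.25 = 0.0249375
P(barley | x) = 0.00055 / 0.0683875 ≈ 0.0080

0.0080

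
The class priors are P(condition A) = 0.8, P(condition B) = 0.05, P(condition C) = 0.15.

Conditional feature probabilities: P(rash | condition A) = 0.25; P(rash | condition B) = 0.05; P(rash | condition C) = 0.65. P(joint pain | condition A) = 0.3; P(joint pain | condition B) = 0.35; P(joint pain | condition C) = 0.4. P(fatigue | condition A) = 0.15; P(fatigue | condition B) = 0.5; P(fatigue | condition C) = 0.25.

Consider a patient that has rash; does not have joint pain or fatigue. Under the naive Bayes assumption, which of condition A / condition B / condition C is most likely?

condition A: 0.8 × 0.25 × (1−0.3) × (1−0.15) = 0.119
condition B: 0.05 × 0.05 × (1−0.35) × (1−0.5) = 0.0008125
condition C: 0.15 × 0.65 × (1−0.4) × (1−0.25) = 0.043875
Highest score → condition A.

condition A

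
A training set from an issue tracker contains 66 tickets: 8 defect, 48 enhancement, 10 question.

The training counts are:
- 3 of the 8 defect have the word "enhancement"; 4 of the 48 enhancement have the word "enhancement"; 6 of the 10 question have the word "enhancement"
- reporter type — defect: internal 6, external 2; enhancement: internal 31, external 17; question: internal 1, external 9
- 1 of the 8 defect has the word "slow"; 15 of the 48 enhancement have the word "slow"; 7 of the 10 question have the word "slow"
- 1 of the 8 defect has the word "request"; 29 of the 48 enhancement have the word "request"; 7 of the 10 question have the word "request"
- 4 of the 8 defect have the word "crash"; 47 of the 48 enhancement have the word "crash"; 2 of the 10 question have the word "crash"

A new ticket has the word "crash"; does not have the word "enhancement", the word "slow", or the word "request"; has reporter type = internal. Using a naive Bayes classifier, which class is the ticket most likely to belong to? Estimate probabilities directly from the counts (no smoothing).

enhancement

defect: (8/66) × (5/8) × (6/8) × (7/8) × (7/8) × (4/8) ≈ 0.0217507
enhancement: (48/66) × (44/48) × (31/48) × (33/48) × (19/48) × (47/48) ≈ 0.114728
question: (10/66) × (4/10) × (1/10) × (3/10) × (3/10) × (2/10) ≈ 0.000109091
Highest score → enhancement.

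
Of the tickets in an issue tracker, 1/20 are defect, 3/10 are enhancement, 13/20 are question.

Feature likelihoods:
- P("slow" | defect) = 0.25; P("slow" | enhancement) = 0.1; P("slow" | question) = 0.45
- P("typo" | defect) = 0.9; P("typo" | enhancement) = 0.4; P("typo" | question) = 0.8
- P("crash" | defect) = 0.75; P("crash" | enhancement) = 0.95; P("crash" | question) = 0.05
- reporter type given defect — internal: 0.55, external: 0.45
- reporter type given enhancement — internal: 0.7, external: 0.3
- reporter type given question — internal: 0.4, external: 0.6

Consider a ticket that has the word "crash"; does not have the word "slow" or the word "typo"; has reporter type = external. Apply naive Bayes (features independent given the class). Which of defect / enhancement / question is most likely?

enhancement

defect: 0.05 × (1−0.25) × (1−0.9) × 0.75 × 0.45 = 0.001265625
enhancement: 0.3 × (1−0.1) × (1−0.4) × 0.95 × 0.3 = 0.04617
question: 0.65 × (1−0.45) × (1−0.8) × 0.05 × 0.6 = 0.002145
Highest score → enhancement.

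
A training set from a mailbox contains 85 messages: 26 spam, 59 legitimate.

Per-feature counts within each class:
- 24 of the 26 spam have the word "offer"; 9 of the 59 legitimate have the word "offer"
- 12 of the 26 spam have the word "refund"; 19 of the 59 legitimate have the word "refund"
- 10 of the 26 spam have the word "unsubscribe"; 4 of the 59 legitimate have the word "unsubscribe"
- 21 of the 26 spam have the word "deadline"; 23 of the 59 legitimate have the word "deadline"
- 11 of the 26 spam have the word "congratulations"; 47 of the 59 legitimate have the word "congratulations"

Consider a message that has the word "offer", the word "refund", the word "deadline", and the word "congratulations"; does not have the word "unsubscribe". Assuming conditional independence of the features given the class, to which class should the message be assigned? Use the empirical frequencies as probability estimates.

spam: (26/85) × (24/26) × (12/26) × (16/26) × (21/26) × (11/26) ≈ 0.0274039
legitimate: (59/85) × (9/59) × (19/59) × (55/59) × (23/59) × (47/59) ≈ 0.00987092
Highest score → spam.

spam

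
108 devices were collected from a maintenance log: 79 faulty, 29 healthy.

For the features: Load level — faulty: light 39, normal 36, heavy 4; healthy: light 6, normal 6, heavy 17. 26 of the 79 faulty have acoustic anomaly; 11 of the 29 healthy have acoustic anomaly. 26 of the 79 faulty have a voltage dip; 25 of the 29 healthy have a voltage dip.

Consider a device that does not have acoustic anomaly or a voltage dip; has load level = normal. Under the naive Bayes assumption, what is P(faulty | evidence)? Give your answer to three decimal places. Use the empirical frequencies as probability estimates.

faulty: (79/108) × (36/79) × (53/79) × (53/79) ≈ 0.150029
healthy: (29/108) × (6/29) × (18/29) × (4/29) ≈ 0.00475624
P(faulty | x) = 0.150029 / 0.15478524 ≈ 0.969

0.969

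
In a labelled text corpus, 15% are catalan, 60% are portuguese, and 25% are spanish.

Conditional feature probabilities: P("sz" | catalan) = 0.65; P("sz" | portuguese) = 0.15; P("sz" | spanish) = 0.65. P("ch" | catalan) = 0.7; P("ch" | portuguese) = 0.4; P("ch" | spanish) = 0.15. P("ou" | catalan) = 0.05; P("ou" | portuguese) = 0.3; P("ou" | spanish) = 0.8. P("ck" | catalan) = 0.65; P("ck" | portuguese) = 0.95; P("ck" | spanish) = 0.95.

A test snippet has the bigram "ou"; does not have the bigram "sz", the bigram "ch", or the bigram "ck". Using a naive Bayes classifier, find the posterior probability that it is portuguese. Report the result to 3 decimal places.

0.585

catalan: 0.15 × (1−0.65) × (1−0.7) × 0.05 × (1−0.65) = 0.000275625
portuguese: 0.6 × (1−0.15) × (1−0.4) × 0.3 × (1−0.95) = 0.00459
spanish: 0.25 × (1−0.65) × (1−0.15) × 0.8 × (1−0.95) = 0.002975
P(portuguese | x) = 0.00459 / 0.007840625 ≈ 0.585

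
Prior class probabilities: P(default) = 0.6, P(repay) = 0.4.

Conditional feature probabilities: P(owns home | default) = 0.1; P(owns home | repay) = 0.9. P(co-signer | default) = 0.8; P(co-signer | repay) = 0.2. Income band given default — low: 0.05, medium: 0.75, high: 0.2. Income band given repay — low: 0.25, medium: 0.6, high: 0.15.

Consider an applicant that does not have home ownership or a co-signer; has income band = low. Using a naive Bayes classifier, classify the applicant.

default: 0.6 × (1−0.1) × (1−0.8) × 0.05 = 0.0054
repay: 0.4 × (1−0.9) × (1−0.2) × 0.25 = 0.008
Highest score → repay.

repay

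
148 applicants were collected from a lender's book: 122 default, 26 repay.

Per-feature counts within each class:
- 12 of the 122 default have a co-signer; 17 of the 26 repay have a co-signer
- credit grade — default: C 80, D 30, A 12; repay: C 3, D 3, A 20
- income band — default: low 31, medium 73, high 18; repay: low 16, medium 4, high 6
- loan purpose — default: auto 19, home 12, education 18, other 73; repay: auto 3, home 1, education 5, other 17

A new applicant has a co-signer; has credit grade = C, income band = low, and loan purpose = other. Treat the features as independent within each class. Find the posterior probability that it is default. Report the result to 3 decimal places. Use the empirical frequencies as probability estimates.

0.603

default: (122/148) × (12/122) × (80/122) × (31/122) × (73/122) ≈ 0.00808378
repay: (26/148) × (17/26) × (3/26) × (16/26) × (17/26) ≈ 0.00533282
P(default | x) = 0.00808378 / 0.0134166 ≈ 0.603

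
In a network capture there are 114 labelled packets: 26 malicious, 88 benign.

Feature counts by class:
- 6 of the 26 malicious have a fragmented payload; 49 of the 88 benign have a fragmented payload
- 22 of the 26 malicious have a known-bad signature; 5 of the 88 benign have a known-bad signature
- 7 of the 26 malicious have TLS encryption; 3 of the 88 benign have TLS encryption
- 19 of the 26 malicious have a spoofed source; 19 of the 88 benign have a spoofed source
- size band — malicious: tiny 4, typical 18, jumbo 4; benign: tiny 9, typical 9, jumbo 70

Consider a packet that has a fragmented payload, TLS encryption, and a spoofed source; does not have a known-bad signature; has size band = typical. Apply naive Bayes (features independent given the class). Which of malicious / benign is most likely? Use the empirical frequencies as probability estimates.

malicious: (26/114) × (6/26) × (4/26) × (7/26) × (19/26) × (18/26) ≈ 0.0011029
benign: (88/114) × (49/88) × (83/88) × (3/88) × (19/88) × (9/88) ≈ 0.00030518
Highest score → malicious.

malicious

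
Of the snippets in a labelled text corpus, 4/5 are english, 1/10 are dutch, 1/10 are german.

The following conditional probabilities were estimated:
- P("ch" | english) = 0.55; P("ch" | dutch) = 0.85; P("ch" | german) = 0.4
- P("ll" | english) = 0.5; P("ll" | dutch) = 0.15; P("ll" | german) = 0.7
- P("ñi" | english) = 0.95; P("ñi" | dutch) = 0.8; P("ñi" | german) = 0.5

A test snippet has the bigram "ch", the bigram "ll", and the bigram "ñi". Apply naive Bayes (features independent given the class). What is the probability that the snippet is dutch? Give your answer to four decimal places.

english: 0.8 × 0.55 × 0.5 × 0.95 = 0.209
dutch: 0.1 × 0.85 × 0.15 × 0.8 = 0.0102
german: 0.1 × 0.4 × 0.7 × 0.5 = 0.014
P(dutch | x) = 0.0102 / 0.2332 ≈ 0.0437

0.0437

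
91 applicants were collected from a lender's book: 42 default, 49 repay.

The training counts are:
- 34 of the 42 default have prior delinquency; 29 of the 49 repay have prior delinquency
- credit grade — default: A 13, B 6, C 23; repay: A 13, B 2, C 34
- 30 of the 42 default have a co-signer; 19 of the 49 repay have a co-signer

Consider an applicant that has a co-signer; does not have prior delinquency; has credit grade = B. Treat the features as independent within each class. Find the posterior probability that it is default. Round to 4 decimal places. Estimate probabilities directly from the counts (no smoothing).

0.7206

default: (42/91) × (8/42) × (6/42) × (30/42) ≈ 0.00897062
repay: (49/91) × (20/49) × (2/49) × (19/49) ≈ 0.0034784
P(default | x) = 0.00897062 / 0.01244902 ≈ 0.7206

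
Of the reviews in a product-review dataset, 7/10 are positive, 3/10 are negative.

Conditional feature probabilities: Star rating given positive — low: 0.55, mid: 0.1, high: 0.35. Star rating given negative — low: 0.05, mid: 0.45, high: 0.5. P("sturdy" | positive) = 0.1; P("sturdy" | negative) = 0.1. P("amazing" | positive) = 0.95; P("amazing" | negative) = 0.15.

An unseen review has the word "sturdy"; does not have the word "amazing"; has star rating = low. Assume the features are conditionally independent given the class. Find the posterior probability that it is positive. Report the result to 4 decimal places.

0.6016

positive: 0.7 × 0.55 × 0.1 × (1−0.95) = 0.001925
negative: 0.3 × 0.05 × 0.1 × (1−0.15) = 0.001275
P(positive | x) = 0.001925 / 0.0032 ≈ 0.6016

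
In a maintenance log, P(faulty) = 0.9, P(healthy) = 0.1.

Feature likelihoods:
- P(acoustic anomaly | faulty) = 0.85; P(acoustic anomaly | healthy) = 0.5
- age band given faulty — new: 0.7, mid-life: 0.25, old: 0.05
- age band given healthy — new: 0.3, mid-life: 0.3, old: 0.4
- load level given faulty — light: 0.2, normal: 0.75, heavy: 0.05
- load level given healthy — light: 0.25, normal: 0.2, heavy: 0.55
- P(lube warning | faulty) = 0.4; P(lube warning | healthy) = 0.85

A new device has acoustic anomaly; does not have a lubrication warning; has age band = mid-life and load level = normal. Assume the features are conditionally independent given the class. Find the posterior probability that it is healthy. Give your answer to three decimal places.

faulty: 0.9 × 0.85 × 0.25 × 0.75 × (1−0.4) = 0.0860625
healthy: 0.1 × 0.5 × 0.3 × 0.2 × (1−0.85) = 0.00045
P(healthy | x) = 0.00045 / 0.0865125 ≈ 0.005

0.005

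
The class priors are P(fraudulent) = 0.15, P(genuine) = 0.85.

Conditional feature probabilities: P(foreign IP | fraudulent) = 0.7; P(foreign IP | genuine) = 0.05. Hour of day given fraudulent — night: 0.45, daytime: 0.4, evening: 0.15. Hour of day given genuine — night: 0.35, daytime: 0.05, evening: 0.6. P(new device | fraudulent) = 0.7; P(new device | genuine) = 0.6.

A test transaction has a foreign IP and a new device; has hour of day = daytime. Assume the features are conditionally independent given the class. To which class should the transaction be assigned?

fraudulent: 0.15 × 0.7 × 0.4 × 0.7 = 0.0294
genuine: 0.85 × 0.05 × 0.05 × 0.6 = 0.001275
Highest score → fraudulent.

fraudulent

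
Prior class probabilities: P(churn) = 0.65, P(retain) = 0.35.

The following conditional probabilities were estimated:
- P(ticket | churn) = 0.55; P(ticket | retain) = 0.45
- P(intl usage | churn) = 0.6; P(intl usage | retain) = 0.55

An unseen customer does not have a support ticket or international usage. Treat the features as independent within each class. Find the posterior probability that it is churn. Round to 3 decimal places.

0.575

churn: 0.65 × (1−0.55) × (1−0.6) = 0.117
retain: 0.35 × (1−0.45) × (1−0.55) = 0.086625
P(churn | x) = 0.117 / 0.203625 ≈ 0.575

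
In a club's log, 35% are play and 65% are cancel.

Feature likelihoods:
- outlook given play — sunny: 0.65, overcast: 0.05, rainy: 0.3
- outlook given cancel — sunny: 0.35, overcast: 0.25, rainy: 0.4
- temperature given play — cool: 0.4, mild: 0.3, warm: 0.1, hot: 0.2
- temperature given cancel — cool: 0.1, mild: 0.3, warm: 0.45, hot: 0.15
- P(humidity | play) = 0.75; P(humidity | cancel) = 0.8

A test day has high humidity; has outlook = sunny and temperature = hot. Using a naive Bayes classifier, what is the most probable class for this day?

play

play: 0.35 × 0.65 × 0.2 × 0.75 = 0.034125
cancel: 0.65 × 0.35 × 0.15 × 0.8 = 0.0273
Highest score → play.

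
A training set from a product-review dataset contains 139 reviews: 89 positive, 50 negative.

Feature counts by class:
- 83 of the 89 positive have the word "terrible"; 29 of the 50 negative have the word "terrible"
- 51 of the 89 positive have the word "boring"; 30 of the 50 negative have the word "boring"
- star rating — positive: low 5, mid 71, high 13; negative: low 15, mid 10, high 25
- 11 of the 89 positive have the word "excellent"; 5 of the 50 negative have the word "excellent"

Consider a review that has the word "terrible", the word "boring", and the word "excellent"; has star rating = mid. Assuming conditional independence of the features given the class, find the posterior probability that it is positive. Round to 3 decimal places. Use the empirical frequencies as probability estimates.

positive: (89/139) × (83/89) × (51/89) × (71/89) × (11/89) ≈ 0.0337376
negative: (50/139) × (29/50) × (30/50) × (10/50) × (5/50) ≈ 0.0025036
P(positive | x) = 0.0337376 / 0.0362412 ≈ 0.931

0.931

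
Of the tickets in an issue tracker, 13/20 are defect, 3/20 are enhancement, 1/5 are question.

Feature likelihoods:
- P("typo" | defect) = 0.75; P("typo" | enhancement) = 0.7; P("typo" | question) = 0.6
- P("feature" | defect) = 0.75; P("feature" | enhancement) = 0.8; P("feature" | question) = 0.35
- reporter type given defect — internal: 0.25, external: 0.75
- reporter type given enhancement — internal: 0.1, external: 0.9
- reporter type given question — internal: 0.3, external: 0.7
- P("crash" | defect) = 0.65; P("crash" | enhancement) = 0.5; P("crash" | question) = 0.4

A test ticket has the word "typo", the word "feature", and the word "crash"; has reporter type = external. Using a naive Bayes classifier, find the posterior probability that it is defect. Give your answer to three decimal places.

defect: 0.65 × 0.75 × 0.75 × 0.75 × 0.65 = 0.1782421875
enhancement: 0.15 × 0.7 × 0.8 × 0.9 × 0.5 = 0.0378
question: 0.2 × 0.6 × 0.35 × 0.7 × 0.4 = 0.01176
P(defect | x) = 0.1782421875 / 0.2278021875 ≈ 0.782

0.782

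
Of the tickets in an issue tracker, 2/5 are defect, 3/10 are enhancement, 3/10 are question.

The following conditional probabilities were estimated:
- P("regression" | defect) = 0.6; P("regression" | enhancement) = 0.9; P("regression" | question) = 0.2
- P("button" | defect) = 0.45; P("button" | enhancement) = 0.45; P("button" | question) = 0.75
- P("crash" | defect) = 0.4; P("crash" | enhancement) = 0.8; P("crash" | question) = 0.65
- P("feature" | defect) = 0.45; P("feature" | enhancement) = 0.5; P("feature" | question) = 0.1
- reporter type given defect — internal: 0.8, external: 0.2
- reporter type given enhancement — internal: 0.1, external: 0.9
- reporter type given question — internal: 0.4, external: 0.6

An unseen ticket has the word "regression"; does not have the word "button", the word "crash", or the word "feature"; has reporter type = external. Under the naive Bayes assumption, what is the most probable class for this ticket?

enhancement

defect: 0.4 × 0.6 × (1−0.45) × (1−0.4) × (1−0.45) × 0.2 = 0.008712
enhancement: 0.3 × 0.9 × (1−0.45) × (1−0.8) × (1−0.5) × 0.9 = 0.013365
question: 0.3 × 0.2 × (1−0.75) × (1−0.65) × (1−0.1) × 0.6 = 0.002835
Highest score → enhancement.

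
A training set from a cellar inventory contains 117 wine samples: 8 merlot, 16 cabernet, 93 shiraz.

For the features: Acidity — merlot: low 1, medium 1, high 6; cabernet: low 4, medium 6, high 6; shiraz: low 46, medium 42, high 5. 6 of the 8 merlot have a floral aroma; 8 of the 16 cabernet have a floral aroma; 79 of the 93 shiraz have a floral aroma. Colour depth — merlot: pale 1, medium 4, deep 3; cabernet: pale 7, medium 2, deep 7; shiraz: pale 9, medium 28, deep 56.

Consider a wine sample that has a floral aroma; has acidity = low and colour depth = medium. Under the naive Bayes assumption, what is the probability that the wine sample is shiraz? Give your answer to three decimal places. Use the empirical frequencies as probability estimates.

merlot: (8/117) × (1/8) × (6/8) × (4/8) ≈ 0.00320513
cabernet: (16/117) × (4/16) × (8/16) × (2/16) ≈ 0.00213675
shiraz: (93/117) × (46/93) × (79/93) × (28/93) ≈ 0.100552
P(shiraz | x) = 0.100552 / 0.10589388 ≈ 0.950

0.950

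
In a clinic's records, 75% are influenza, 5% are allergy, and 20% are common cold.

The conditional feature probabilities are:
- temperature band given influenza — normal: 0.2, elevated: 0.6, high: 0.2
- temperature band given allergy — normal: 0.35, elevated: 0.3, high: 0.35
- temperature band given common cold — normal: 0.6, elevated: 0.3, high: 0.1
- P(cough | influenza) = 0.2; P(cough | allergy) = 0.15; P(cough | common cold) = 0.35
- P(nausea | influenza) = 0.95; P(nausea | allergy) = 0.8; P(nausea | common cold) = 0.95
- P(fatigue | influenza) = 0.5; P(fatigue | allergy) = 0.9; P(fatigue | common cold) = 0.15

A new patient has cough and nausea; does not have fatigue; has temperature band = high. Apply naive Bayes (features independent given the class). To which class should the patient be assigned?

influenza: 0.75 × 0.2 × 0.2 × 0.95 × (1−0.5) = 0.01425
allergy: 0.05 × 0.35 × 0.15 × 0.8 × (1−0.9) = 0.00021
common cold: 0.2 × 0.1 × 0.35 × 0.95 × (1−0.15) = 0.0056525
Highest score → influenza.

influenza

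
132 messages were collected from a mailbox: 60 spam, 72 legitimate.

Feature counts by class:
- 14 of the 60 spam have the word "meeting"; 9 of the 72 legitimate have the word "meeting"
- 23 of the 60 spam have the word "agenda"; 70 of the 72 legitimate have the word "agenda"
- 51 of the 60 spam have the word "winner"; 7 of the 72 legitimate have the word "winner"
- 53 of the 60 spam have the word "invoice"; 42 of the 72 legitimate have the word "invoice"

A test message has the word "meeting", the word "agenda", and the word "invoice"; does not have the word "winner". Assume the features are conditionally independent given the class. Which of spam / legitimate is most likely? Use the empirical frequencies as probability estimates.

spam: (60/132) × (14/60) × (23/60) × (9/60) × (53/60) ≈ 0.00538699
legitimate: (72/132) × (9/72) × (70/72) × (65/72) × (42/72) ≈ 0.0349085
Highest score → legitimate.

legitimate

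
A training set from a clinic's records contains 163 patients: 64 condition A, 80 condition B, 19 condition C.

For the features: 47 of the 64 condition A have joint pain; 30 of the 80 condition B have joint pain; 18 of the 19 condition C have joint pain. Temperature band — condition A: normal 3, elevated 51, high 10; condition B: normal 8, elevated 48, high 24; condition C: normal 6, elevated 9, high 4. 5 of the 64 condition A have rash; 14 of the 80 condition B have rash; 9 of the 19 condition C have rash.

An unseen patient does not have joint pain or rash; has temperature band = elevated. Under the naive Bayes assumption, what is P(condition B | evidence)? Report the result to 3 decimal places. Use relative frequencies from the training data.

condition A: (64/163) × (17/64) × (51/64) × (59/64) ≈ 0.0766167
condition B: (80/163) × (50/80) × (48/80) × (66/80) ≈ 0.15184
condition C: (19/163) × (1/19) × (9/19) × (10/19) ≈ 0.00152949
P(condition B | x) = 0.15184 / 0.22998619 ≈ 0.660

0.660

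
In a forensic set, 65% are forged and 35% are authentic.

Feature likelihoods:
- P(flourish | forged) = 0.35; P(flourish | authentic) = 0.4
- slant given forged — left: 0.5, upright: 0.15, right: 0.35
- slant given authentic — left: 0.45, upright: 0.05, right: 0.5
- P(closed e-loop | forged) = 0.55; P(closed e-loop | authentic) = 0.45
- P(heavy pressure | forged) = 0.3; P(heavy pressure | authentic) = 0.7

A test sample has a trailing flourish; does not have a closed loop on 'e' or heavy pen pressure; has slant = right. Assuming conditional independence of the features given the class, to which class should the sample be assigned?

forged

forged: 0.65 × 0.35 × 0.35 × (1−0.55) × (1−0.3) = 0.025081875
authentic: 0.35 × 0.4 × 0.5 × (1−0.45) × (1−0.7) = 0.01155
Highest score → forged.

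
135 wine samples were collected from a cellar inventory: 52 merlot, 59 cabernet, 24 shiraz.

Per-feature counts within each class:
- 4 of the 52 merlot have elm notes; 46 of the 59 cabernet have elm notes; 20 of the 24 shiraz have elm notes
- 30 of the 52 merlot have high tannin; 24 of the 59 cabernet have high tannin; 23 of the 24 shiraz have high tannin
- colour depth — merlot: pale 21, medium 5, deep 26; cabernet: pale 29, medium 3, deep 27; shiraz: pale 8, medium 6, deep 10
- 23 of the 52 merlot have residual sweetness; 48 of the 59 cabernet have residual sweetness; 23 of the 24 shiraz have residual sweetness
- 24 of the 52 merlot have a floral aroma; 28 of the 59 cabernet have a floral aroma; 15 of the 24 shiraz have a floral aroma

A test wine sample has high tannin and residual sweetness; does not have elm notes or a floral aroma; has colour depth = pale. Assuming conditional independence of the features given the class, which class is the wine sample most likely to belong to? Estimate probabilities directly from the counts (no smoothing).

merlot: (52/135) × (48/52) × (30/52) × (21/52) × (23/52) × (28/52) ≈ 0.0197297
cabernet: (59/135) × (13/59) × (24/59) × (29/59) × (48/59) × (31/59) ≈ 0.00823026
shiraz: (24/135) × (4/24) × (23/24) × (8/24) × (23/24) × (9/24) ≈ 0.00340149
Highest score → merlot.

merlot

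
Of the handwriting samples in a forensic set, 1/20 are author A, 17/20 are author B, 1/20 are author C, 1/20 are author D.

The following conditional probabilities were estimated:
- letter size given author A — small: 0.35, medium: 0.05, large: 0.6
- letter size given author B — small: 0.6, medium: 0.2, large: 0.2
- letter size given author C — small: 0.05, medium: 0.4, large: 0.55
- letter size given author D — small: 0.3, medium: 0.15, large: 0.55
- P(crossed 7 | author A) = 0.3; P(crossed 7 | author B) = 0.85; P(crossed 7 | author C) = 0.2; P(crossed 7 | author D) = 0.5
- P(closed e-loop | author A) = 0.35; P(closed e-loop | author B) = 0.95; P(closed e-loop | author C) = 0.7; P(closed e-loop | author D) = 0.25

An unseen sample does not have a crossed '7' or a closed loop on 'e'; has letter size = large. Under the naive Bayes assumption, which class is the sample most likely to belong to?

author A

author A: 0.05 × 0.6 × (1−0.3) × (1−0.35) = 0.01365
author B: 0.85 × 0.2 × (1−0.85) × (1−0.95) = 0.001275
author C: 0.05 × 0.55 × (1−0.2) × (1−0.7) = 0.0066
author D: 0.05 × 0.55 × (1−0.5) × (1−0.25) = 0.0103125
Highest score → author A.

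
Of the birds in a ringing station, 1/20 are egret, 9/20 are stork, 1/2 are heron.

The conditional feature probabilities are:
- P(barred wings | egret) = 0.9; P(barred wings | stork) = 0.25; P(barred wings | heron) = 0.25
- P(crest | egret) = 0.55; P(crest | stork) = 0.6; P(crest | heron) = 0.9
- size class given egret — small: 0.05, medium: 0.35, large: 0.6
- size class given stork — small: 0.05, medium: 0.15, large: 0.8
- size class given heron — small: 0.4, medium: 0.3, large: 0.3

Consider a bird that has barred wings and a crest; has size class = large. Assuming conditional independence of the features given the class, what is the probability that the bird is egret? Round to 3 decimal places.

0.145

egret: 0.05 × 0.9 × 0.55 × 0.6 = 0.01485
stork: 0.45 × 0.25 × 0.6 × 0.8 = 0.054
heron: 0.5 × 0.25 × 0.9 × 0.3 = 0.03375
P(egret | x) = 0.01485 / 0.1026 ≈ 0.145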